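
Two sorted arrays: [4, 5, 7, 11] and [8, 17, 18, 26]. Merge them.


Compare heads, take smaller each step.
Merged: [4, 5, 7, 8, 11, 17, 18, 26]


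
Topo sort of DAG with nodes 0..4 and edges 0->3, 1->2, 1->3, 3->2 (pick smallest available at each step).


Kahn's algorithm, process smallest node first
Order: [0, 1, 3, 2, 4]


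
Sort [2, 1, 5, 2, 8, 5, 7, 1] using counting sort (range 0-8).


Count array: [0, 2, 2, 0, 0, 2, 0, 1, 1]
Reconstruct: [1, 1, 2, 2, 5, 5, 7, 8]


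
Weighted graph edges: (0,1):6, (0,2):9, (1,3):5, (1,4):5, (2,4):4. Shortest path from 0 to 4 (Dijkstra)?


Dijkstra from 0:
Distances: {0: 0, 1: 6, 2: 9, 3: 11, 4: 11}
Shortest distance to 4 = 11, path = [0, 1, 4]


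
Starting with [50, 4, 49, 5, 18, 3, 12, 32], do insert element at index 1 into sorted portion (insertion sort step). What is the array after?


After one pass: [4, 50, 49, 5, 18, 3, 12, 32]


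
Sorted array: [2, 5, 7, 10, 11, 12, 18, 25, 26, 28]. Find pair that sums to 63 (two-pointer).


Two pointers: lo=0, hi=9
No pair sums to 63


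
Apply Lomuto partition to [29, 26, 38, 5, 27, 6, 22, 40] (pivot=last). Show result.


Elements <= 40 go left of pivot.
Result: [29, 26, 38, 5, 27, 6, 22, 40], pivot at index 7


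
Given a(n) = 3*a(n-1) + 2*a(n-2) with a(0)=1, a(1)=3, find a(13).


Build bottom-up:
...a(11)=1010295, a(12)=3598219, a(13)=3*3598219+2*1010295=12815247


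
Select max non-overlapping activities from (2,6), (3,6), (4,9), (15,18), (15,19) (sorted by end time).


Greedy: pick earliest-ending, then skip overlaps.
Selected (2 activities): [(2, 6), (15, 18)]


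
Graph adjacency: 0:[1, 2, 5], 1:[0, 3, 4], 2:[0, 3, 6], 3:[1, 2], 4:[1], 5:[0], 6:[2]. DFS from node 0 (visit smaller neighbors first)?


DFS stack-based: start with [0]
Visit order: [0, 1, 3, 2, 6, 4, 5]


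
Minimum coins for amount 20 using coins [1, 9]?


dp[0]=0; dp[i]=1+min(dp[i-c] for c in coins)
...dp[15]=7, dp[16]=8, dp[17]=9, dp[18]=2, dp[19]=3, dp[20]=4
Minimum coins for 20 = 4


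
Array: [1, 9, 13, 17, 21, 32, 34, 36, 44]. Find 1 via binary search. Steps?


Search for 1:
[0,8] mid=4 arr[4]=21
[0,3] mid=1 arr[1]=9
[0,0] mid=0 arr[0]=1
Total: 3 comparisons


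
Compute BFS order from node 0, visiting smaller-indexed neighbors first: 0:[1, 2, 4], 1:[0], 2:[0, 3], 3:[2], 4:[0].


BFS queue: start with [0]
Visit order: [0, 1, 2, 4, 3]


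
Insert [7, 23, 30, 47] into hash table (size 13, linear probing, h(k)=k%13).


Insertions: 7->slot 7; 23->slot 10; 30->slot 4; 47->slot 8
Table: [None, None, None, None, 30, None, None, 7, 47, None, 23, None, None]


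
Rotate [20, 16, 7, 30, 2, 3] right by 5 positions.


Right rotate by 5: [16, 7, 30, 2, 3, 20]


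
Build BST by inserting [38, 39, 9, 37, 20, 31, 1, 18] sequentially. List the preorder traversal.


Root = 38; build tree by BST insertion.
Preorder traversal: [38, 9, 1, 37, 20, 18, 31, 39]


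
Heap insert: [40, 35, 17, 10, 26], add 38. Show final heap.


Append 38: [40, 35, 17, 10, 26, 38]
Bubble up: swap idx 5(38) with idx 2(17)
Result: [40, 35, 38, 10, 26, 17]


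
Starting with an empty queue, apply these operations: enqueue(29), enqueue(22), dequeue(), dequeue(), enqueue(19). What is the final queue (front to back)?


enqueue(29) -> [29]
enqueue(22) -> [29, 22]
dequeue() returns 29 -> [22]
dequeue() returns 22 -> []
enqueue(19) -> [19]
Final queue (front to back): [19]


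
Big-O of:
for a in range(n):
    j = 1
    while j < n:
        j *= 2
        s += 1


Per nesting level: O(n) * O(log n) = O(n log n)
Complexity: O(n log n)


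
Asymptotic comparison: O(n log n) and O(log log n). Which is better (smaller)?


double-logarithmic grows slower than linearithmic
O(log log n) is asymptotically smaller; O(n log n) grows faster


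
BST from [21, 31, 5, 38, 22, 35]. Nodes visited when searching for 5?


BST root = 21
Search for 5: compare at each node
Path: [21, 5]


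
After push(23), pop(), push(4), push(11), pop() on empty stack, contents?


push(23) -> [23]
pop() returns 23 -> []
push(4) -> [4]
push(11) -> [4, 11]
pop() returns 11 -> [4]
Final stack (bottom to top): [4]


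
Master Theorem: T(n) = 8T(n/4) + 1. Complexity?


a=8, b=4, c=0. log_4(8)=1.5 > c=0. Case 1: O(n^log_b(a)) = O(n^1.500)
Complexity: O(n^1.500)


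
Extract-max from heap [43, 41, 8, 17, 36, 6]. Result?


Max = 43
Replace root with last, heapify down
Resulting heap: [41, 36, 8, 17, 6]


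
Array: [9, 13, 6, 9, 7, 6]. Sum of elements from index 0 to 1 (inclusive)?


Prefix sums: [0, 9, 22, 28, 37, 44, 50]
Sum[0..1] = prefix[2] - prefix[0] = 22 - 0 = 22


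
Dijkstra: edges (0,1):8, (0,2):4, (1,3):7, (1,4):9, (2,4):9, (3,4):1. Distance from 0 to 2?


Dijkstra from 0:
Distances: {0: 0, 1: 8, 2: 4, 3: 14, 4: 13}
Shortest distance to 2 = 4, path = [0, 2]


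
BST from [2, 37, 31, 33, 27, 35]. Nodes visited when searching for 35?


BST root = 2
Search for 35: compare at each node
Path: [2, 37, 31, 33, 35]


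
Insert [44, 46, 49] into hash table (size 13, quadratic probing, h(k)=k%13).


Insertions: 44->slot 5; 46->slot 7; 49->slot 10
Table: [None, None, None, None, None, 44, None, 46, None, None, 49, None, None]


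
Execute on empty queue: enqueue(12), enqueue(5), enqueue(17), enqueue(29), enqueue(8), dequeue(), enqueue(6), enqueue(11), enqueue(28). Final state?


enqueue(12) -> [12]
enqueue(5) -> [12, 5]
enqueue(17) -> [12, 5, 17]
enqueue(29) -> [12, 5, 17, 29]
enqueue(8) -> [12, 5, 17, 29, 8]
dequeue() returns 12 -> [5, 17, 29, 8]
enqueue(6) -> [5, 17, 29, 8, 6]
enqueue(11) -> [5, 17, 29, 8, 6, 11]
enqueue(28) -> [5, 17, 29, 8, 6, 11, 28]
Final queue (front to back): [5, 17, 29, 8, 6, 11, 28]


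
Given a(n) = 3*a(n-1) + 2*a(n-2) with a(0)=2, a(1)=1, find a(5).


Build bottom-up:
...a(3)=23, a(4)=83, a(5)=3*83+2*23=295


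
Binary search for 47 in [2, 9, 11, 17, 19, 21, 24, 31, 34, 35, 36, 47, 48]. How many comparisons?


Search for 47:
[0,12] mid=6 arr[6]=24
[7,12] mid=9 arr[9]=35
[10,12] mid=11 arr[11]=47
Total: 3 comparisons


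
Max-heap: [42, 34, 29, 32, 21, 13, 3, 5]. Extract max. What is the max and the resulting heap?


Max = 42
Replace root with last, heapify down
Resulting heap: [34, 32, 29, 5, 21, 13, 3]


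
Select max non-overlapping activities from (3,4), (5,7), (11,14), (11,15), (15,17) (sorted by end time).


Greedy: pick earliest-ending, then skip overlaps.
Selected (4 activities): [(3, 4), (5, 7), (11, 14), (15, 17)]


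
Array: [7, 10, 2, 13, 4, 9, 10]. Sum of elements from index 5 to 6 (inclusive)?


Prefix sums: [0, 7, 17, 19, 32, 36, 45, 55]
Sum[5..6] = prefix[7] - prefix[5] = 55 - 36 = 19


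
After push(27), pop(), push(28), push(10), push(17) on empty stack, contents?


push(27) -> [27]
pop() returns 27 -> []
push(28) -> [28]
push(10) -> [28, 10]
push(17) -> [28, 10, 17]
Final stack (bottom to top): [28, 10, 17]


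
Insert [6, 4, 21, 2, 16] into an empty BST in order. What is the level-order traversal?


Root = 6; build tree by BST insertion.
Level-Order traversal: [6, 4, 21, 2, 16]


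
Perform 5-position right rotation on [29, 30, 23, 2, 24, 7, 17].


Right rotate by 5: [23, 2, 24, 7, 17, 29, 30]


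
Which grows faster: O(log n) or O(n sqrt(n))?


logarithmic grows slower than n^1.5
O(log n) is asymptotically smaller; O(n sqrt(n)) grows faster


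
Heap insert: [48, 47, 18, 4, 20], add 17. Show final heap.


Append 17: [48, 47, 18, 4, 20, 17]
Bubble up: no swaps needed
Result: [48, 47, 18, 4, 20, 17]


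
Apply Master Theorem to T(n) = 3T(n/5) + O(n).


a=3, b=5, c=1. log_5(3)=0.683 < c=1. Case 3: O(n^c) = O(n)
Complexity: O(n)


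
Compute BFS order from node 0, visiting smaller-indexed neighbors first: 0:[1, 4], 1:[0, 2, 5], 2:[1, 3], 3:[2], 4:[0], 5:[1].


BFS queue: start with [0]
Visit order: [0, 1, 4, 2, 5, 3]


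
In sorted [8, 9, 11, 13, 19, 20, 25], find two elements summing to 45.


Two pointers: lo=0, hi=6
Found pair: (20, 25) summing to 45


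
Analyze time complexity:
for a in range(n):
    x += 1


Per nesting level: O(n) = O(n)
Complexity: O(n)


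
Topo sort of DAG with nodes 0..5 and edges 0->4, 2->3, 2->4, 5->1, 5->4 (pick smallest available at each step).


Kahn's algorithm, process smallest node first
Order: [0, 2, 3, 5, 1, 4]


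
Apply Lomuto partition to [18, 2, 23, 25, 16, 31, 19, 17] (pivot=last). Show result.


Elements <= 17 go left of pivot.
Result: [2, 16, 17, 25, 18, 31, 19, 23], pivot at index 2


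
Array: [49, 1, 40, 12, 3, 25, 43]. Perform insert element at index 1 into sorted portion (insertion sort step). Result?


After one pass: [1, 49, 40, 12, 3, 25, 43]


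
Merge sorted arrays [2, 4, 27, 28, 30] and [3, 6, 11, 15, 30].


Compare heads, take smaller each step.
Merged: [2, 3, 4, 6, 11, 15, 27, 28, 30, 30]


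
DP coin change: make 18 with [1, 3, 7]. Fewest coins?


dp[0]=0; dp[i]=1+min(dp[i-c] for c in coins)
...dp[13]=3, dp[14]=2, dp[15]=3, dp[16]=4, dp[17]=3, dp[18]=4
Minimum coins for 18 = 4


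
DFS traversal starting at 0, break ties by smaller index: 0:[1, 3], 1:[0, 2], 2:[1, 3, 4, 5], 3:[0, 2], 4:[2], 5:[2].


DFS stack-based: start with [0]
Visit order: [0, 1, 2, 3, 4, 5]


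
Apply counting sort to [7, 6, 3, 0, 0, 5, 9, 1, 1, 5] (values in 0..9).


Count array: [2, 2, 0, 1, 0, 2, 1, 1, 0, 1]
Reconstruct: [0, 0, 1, 1, 3, 5, 5, 6, 7, 9]


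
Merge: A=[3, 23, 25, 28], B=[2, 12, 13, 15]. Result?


Compare heads, take smaller each step.
Merged: [2, 3, 12, 13, 15, 23, 25, 28]


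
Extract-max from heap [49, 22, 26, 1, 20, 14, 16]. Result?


Max = 49
Replace root with last, heapify down
Resulting heap: [26, 22, 16, 1, 20, 14]


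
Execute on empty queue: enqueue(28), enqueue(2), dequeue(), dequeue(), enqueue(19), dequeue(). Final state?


enqueue(28) -> [28]
enqueue(2) -> [28, 2]
dequeue() returns 28 -> [2]
dequeue() returns 2 -> []
enqueue(19) -> [19]
dequeue() returns 19 -> []
Final queue (front to back): []


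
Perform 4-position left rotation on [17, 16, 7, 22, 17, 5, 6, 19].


Left rotate by 4: [17, 5, 6, 19, 17, 16, 7, 22]


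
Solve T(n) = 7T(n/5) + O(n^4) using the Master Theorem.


a=7, b=5, c=4. log_5(7)=1.209 < c=4. Case 3: O(n^c) = O(n^4)
Complexity: O(n^4)


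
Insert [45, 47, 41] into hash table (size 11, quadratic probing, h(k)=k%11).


Insertions: 45->slot 1; 47->slot 3; 41->slot 8
Table: [None, 45, None, 47, None, None, None, None, 41, None, None]


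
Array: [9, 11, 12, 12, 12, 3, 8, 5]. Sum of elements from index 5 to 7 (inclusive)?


Prefix sums: [0, 9, 20, 32, 44, 56, 59, 67, 72]
Sum[5..7] = prefix[8] - prefix[5] = 72 - 56 = 16


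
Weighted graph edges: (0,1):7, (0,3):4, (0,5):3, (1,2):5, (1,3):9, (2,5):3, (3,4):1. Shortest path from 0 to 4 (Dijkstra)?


Dijkstra from 0:
Distances: {0: 0, 1: 7, 2: 6, 3: 4, 4: 5, 5: 3}
Shortest distance to 4 = 5, path = [0, 3, 4]


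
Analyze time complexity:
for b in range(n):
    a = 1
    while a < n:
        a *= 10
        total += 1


Per nesting level: O(n) * O(log n) = O(n log n)
Complexity: O(n log n)


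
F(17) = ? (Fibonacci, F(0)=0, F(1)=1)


F(n)=F(n-1)+F(n-2)
...F(15)=610, F(16)=987, F(17)=1597


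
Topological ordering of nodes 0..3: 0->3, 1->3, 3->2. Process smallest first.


Kahn's algorithm, process smallest node first
Order: [0, 1, 3, 2]


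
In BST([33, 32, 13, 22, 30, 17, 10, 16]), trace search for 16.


BST root = 33
Search for 16: compare at each node
Path: [33, 32, 13, 22, 17, 16]


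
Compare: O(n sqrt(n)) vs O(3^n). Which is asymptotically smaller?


n^1.5 grows slower than exponential (base 3)
O(n sqrt(n)) is asymptotically smaller; O(3^n) grows faster


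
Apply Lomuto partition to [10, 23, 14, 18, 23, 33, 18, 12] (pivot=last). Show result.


Elements <= 12 go left of pivot.
Result: [10, 12, 14, 18, 23, 33, 18, 23], pivot at index 1


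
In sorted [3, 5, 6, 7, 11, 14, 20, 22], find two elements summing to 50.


Two pointers: lo=0, hi=7
No pair sums to 50


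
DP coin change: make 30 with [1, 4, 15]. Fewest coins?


dp[0]=0; dp[i]=1+min(dp[i-c] for c in coins)
...dp[25]=5, dp[26]=6, dp[27]=4, dp[28]=5, dp[29]=6, dp[30]=2
Minimum coins for 30 = 2


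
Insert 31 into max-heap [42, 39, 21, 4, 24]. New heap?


Append 31: [42, 39, 21, 4, 24, 31]
Bubble up: swap idx 5(31) with idx 2(21)
Result: [42, 39, 31, 4, 24, 21]


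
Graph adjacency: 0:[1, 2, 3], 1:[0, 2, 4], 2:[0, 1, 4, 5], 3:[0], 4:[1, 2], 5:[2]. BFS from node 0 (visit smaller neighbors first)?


BFS queue: start with [0]
Visit order: [0, 1, 2, 3, 4, 5]


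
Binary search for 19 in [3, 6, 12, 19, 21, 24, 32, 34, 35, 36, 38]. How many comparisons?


Search for 19:
[0,10] mid=5 arr[5]=24
[0,4] mid=2 arr[2]=12
[3,4] mid=3 arr[3]=19
Total: 3 comparisons


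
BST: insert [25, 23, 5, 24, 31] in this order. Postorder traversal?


Root = 25; build tree by BST insertion.
Postorder traversal: [5, 24, 23, 31, 25]


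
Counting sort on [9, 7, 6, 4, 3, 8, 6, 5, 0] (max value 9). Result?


Count array: [1, 0, 0, 1, 1, 1, 2, 1, 1, 1]
Reconstruct: [0, 3, 4, 5, 6, 6, 7, 8, 9]


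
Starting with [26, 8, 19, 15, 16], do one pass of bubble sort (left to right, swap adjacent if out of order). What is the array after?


After one pass: [8, 19, 15, 16, 26]


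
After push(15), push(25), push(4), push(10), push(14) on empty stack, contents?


push(15) -> [15]
push(25) -> [15, 25]
push(4) -> [15, 25, 4]
push(10) -> [15, 25, 4, 10]
push(14) -> [15, 25, 4, 10, 14]
Final stack (bottom to top): [15, 25, 4, 10, 14]


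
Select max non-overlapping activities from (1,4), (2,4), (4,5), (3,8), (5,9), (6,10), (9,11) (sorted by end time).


Greedy: pick earliest-ending, then skip overlaps.
Selected (4 activities): [(1, 4), (4, 5), (5, 9), (9, 11)]


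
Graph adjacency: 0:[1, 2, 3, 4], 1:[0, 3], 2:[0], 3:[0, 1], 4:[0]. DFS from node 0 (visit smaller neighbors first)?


DFS stack-based: start with [0]
Visit order: [0, 1, 3, 2, 4]


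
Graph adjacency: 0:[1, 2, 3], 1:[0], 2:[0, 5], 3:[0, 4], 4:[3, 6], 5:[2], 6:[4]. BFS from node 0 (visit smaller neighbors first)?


BFS queue: start with [0]
Visit order: [0, 1, 2, 3, 5, 4, 6]


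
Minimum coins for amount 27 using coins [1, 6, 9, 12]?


dp[0]=0; dp[i]=1+min(dp[i-c] for c in coins)
...dp[22]=3, dp[23]=4, dp[24]=2, dp[25]=3, dp[26]=4, dp[27]=3
Minimum coins for 27 = 3


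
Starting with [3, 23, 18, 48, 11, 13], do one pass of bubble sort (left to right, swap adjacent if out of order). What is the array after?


After one pass: [3, 18, 23, 11, 13, 48]


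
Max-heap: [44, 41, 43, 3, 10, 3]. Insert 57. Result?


Append 57: [44, 41, 43, 3, 10, 3, 57]
Bubble up: swap idx 6(57) with idx 2(43); swap idx 2(57) with idx 0(44)
Result: [57, 41, 44, 3, 10, 3, 43]


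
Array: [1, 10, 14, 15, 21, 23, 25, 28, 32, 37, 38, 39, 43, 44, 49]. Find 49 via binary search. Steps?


Search for 49:
[0,14] mid=7 arr[7]=28
[8,14] mid=11 arr[11]=39
[12,14] mid=13 arr[13]=44
[14,14] mid=14 arr[14]=49
Total: 4 comparisons


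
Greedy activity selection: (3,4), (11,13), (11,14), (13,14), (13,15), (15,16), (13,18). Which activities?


Greedy: pick earliest-ending, then skip overlaps.
Selected (4 activities): [(3, 4), (11, 13), (13, 14), (15, 16)]


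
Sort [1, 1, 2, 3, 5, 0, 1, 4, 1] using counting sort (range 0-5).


Count array: [1, 4, 1, 1, 1, 1]
Reconstruct: [0, 1, 1, 1, 1, 2, 3, 4, 5]


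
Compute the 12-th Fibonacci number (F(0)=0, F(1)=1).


F(n)=F(n-1)+F(n-2)
...F(10)=55, F(11)=89, F(12)=144


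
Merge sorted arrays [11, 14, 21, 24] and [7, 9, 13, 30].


Compare heads, take smaller each step.
Merged: [7, 9, 11, 13, 14, 21, 24, 30]


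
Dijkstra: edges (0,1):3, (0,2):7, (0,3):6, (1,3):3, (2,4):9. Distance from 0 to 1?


Dijkstra from 0:
Distances: {0: 0, 1: 3, 2: 7, 3: 6, 4: 16}
Shortest distance to 1 = 3, path = [0, 1]


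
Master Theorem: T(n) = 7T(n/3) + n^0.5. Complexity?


a=7, b=3, c=0.5. log_3(7)=1.771 > c=0.5. Case 1: O(n^log_b(a)) = O(n^1.771)
Complexity: O(n^1.771)


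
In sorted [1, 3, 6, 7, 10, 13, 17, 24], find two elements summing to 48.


Two pointers: lo=0, hi=7
No pair sums to 48


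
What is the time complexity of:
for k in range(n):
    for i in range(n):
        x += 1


Per nesting level: O(n) * O(n) = O(n^2)
Complexity: O(n^2)


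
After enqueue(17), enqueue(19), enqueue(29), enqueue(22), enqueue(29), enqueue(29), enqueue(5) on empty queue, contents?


enqueue(17) -> [17]
enqueue(19) -> [17, 19]
enqueue(29) -> [17, 19, 29]
enqueue(22) -> [17, 19, 29, 22]
enqueue(29) -> [17, 19, 29, 22, 29]
enqueue(29) -> [17, 19, 29, 22, 29, 29]
enqueue(5) -> [17, 19, 29, 22, 29, 29, 5]
Final queue (front to back): [17, 19, 29, 22, 29, 29, 5]


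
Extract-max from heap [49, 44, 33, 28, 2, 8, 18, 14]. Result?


Max = 49
Replace root with last, heapify down
Resulting heap: [44, 28, 33, 14, 2, 8, 18]


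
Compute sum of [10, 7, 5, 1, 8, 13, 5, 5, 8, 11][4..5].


Prefix sums: [0, 10, 17, 22, 23, 31, 44, 49, 54, 62, 73]
Sum[4..5] = prefix[6] - prefix[4] = 44 - 23 = 21


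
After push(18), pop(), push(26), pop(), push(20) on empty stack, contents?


push(18) -> [18]
pop() returns 18 -> []
push(26) -> [26]
pop() returns 26 -> []
push(20) -> [20]
Final stack (bottom to top): [20]


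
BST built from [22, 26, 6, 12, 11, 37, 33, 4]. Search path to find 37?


BST root = 22
Search for 37: compare at each node
Path: [22, 26, 37]


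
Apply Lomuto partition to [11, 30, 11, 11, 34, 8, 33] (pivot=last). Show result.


Elements <= 33 go left of pivot.
Result: [11, 30, 11, 11, 8, 33, 34], pivot at index 5


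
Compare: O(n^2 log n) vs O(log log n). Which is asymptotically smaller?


double-logarithmic grows slower than n^2 log n
O(log log n) is asymptotically smaller; O(n^2 log n) grows faster


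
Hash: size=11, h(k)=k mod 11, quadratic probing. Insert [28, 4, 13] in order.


Insertions: 28->slot 6; 4->slot 4; 13->slot 2
Table: [None, None, 13, None, 4, None, 28, None, None, None, None]


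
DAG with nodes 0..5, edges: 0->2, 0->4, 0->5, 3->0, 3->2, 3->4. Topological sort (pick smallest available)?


Kahn's algorithm, process smallest node first
Order: [1, 3, 0, 2, 4, 5]


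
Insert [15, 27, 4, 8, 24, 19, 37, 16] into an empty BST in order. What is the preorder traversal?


Root = 15; build tree by BST insertion.
Preorder traversal: [15, 4, 8, 27, 24, 19, 16, 37]


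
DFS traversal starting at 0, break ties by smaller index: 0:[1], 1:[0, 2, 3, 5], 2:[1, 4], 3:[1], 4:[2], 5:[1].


DFS stack-based: start with [0]
Visit order: [0, 1, 2, 4, 3, 5]


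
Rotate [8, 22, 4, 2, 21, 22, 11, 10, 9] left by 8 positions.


Left rotate by 8: [9, 8, 22, 4, 2, 21, 22, 11, 10]


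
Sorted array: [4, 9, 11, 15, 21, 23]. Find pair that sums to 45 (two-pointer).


Two pointers: lo=0, hi=5
No pair sums to 45


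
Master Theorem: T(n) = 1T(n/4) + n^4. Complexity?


a=1, b=4, c=4. log_4(1)=0 < c=4. Case 3: O(n^c) = O(n^4)
Complexity: O(n^4)


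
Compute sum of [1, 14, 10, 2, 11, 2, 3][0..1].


Prefix sums: [0, 1, 15, 25, 27, 38, 40, 43]
Sum[0..1] = prefix[2] - prefix[0] = 15 - 0 = 15


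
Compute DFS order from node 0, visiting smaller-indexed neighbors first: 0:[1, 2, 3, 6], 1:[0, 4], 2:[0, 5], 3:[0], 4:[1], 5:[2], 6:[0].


DFS stack-based: start with [0]
Visit order: [0, 1, 4, 2, 5, 3, 6]


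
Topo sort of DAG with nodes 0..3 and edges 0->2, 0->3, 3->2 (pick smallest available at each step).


Kahn's algorithm, process smallest node first
Order: [0, 1, 3, 2]


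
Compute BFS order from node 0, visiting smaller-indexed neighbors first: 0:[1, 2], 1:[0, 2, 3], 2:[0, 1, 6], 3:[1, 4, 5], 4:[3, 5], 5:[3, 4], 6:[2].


BFS queue: start with [0]
Visit order: [0, 1, 2, 3, 6, 4, 5]


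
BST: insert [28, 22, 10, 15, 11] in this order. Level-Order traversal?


Root = 28; build tree by BST insertion.
Level-Order traversal: [28, 22, 10, 15, 11]


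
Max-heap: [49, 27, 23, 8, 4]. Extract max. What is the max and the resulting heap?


Max = 49
Replace root with last, heapify down
Resulting heap: [27, 8, 23, 4]


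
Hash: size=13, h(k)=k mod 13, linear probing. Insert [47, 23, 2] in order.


Insertions: 47->slot 8; 23->slot 10; 2->slot 2
Table: [None, None, 2, None, None, None, None, None, 47, None, 23, None, None]


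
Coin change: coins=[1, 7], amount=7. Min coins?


dp[0]=0; dp[i]=1+min(dp[i-c] for c in coins)
...dp[2]=2, dp[3]=3, dp[4]=4, dp[5]=5, dp[6]=6, dp[7]=1
Minimum coins for 7 = 1


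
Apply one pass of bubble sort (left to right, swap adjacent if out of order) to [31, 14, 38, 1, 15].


After one pass: [14, 31, 1, 15, 38]


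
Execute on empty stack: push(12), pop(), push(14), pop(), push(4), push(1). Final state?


push(12) -> [12]
pop() returns 12 -> []
push(14) -> [14]
pop() returns 14 -> []
push(4) -> [4]
push(1) -> [4, 1]
Final stack (bottom to top): [4, 1]


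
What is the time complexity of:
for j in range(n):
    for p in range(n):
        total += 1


Per nesting level: O(n) * O(n) = O(n^2)
Complexity: O(n^2)


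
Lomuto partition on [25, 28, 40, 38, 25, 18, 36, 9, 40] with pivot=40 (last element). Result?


Elements <= 40 go left of pivot.
Result: [25, 28, 40, 38, 25, 18, 36, 9, 40], pivot at index 8


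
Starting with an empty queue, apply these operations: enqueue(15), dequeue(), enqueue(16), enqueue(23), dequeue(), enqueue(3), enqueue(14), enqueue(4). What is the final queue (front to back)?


enqueue(15) -> [15]
dequeue() returns 15 -> []
enqueue(16) -> [16]
enqueue(23) -> [16, 23]
dequeue() returns 16 -> [23]
enqueue(3) -> [23, 3]
enqueue(14) -> [23, 3, 14]
enqueue(4) -> [23, 3, 14, 4]
Final queue (front to back): [23, 3, 14, 4]


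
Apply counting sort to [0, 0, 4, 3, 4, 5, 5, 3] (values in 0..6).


Count array: [2, 0, 0, 2, 2, 2, 0]
Reconstruct: [0, 0, 3, 3, 4, 4, 5, 5]


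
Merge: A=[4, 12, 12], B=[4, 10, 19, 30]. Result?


Compare heads, take smaller each step.
Merged: [4, 4, 10, 12, 12, 19, 30]


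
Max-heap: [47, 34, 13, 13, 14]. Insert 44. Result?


Append 44: [47, 34, 13, 13, 14, 44]
Bubble up: swap idx 5(44) with idx 2(13)
Result: [47, 34, 44, 13, 14, 13]


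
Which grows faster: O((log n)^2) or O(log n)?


logarithmic grows slower than polylogarithmic
O(log n) is asymptotically smaller; O((log n)^2) grows faster


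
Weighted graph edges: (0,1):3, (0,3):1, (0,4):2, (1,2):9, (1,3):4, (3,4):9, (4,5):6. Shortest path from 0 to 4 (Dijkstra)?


Dijkstra from 0:
Distances: {0: 0, 1: 3, 2: 12, 3: 1, 4: 2, 5: 8}
Shortest distance to 4 = 2, path = [0, 4]


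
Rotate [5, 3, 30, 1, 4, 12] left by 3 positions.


Left rotate by 3: [1, 4, 12, 5, 3, 30]


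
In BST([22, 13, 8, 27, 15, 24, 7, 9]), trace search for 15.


BST root = 22
Search for 15: compare at each node
Path: [22, 13, 15]


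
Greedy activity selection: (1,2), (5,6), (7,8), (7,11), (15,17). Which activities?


Greedy: pick earliest-ending, then skip overlaps.
Selected (4 activities): [(1, 2), (5, 6), (7, 8), (15, 17)]


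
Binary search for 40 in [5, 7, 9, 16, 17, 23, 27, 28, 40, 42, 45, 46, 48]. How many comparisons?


Search for 40:
[0,12] mid=6 arr[6]=27
[7,12] mid=9 arr[9]=42
[7,8] mid=7 arr[7]=28
[8,8] mid=8 arr[8]=40
Total: 4 comparisons


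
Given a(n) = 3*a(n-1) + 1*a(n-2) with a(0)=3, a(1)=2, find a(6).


Build bottom-up:
...a(4)=96, a(5)=317, a(6)=3*317+1*96=1047


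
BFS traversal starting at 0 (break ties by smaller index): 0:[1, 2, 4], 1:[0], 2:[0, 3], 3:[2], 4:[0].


BFS queue: start with [0]
Visit order: [0, 1, 2, 4, 3]


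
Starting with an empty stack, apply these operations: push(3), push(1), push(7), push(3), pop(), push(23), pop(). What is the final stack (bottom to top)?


push(3) -> [3]
push(1) -> [3, 1]
push(7) -> [3, 1, 7]
push(3) -> [3, 1, 7, 3]
pop() returns 3 -> [3, 1, 7]
push(23) -> [3, 1, 7, 23]
pop() returns 23 -> [3, 1, 7]
Final stack (bottom to top): [3, 1, 7]


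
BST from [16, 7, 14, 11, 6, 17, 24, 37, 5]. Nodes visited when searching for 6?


BST root = 16
Search for 6: compare at each node
Path: [16, 7, 6]


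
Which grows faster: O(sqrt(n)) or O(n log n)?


sublinear grows slower than linearithmic
O(sqrt(n)) is asymptotically smaller; O(n log n) grows faster


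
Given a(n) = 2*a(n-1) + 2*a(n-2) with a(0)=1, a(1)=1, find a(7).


Build bottom-up:
...a(5)=76, a(6)=208, a(7)=2*208+2*76=568


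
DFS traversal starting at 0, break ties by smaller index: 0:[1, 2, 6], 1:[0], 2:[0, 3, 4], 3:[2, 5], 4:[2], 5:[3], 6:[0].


DFS stack-based: start with [0]
Visit order: [0, 1, 2, 3, 5, 4, 6]


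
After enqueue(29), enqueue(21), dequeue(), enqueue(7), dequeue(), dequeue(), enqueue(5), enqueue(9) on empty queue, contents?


enqueue(29) -> [29]
enqueue(21) -> [29, 21]
dequeue() returns 29 -> [21]
enqueue(7) -> [21, 7]
dequeue() returns 21 -> [7]
dequeue() returns 7 -> []
enqueue(5) -> [5]
enqueue(9) -> [5, 9]
Final queue (front to back): [5, 9]


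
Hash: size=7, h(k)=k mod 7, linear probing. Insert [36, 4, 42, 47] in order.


Insertions: 36->slot 1; 4->slot 4; 42->slot 0; 47->slot 5
Table: [42, 36, None, None, 4, 47, None]


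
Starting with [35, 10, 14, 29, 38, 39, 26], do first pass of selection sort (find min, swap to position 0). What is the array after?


After one pass: [10, 35, 14, 29, 38, 39, 26]


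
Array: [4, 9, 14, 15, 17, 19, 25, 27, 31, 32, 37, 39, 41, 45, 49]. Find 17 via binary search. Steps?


Search for 17:
[0,14] mid=7 arr[7]=27
[0,6] mid=3 arr[3]=15
[4,6] mid=5 arr[5]=19
[4,4] mid=4 arr[4]=17
Total: 4 comparisons


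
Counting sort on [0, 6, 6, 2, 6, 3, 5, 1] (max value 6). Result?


Count array: [1, 1, 1, 1, 0, 1, 3]
Reconstruct: [0, 1, 2, 3, 5, 6, 6, 6]


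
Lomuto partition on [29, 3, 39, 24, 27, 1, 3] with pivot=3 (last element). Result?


Elements <= 3 go left of pivot.
Result: [3, 1, 3, 24, 27, 29, 39], pivot at index 2


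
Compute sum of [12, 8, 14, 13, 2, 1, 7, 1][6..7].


Prefix sums: [0, 12, 20, 34, 47, 49, 50, 57, 58]
Sum[6..7] = prefix[8] - prefix[6] = 58 - 50 = 8


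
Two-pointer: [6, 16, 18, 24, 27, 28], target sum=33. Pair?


Two pointers: lo=0, hi=5
Found pair: (6, 27) summing to 33


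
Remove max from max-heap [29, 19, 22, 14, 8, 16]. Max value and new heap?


Max = 29
Replace root with last, heapify down
Resulting heap: [22, 19, 16, 14, 8]


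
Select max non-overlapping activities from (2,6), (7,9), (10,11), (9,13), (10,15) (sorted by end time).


Greedy: pick earliest-ending, then skip overlaps.
Selected (3 activities): [(2, 6), (7, 9), (10, 11)]


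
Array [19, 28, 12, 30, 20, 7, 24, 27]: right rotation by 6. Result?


Right rotate by 6: [12, 30, 20, 7, 24, 27, 19, 28]


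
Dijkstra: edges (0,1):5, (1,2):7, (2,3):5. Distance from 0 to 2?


Dijkstra from 0:
Distances: {0: 0, 1: 5, 2: 12, 3: 17}
Shortest distance to 2 = 12, path = [0, 1, 2]


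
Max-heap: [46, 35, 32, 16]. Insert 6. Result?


Append 6: [46, 35, 32, 16, 6]
Bubble up: no swaps needed
Result: [46, 35, 32, 16, 6]


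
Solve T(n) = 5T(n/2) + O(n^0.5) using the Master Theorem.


a=5, b=2, c=0.5. log_2(5)=2.322 > c=0.5. Case 1: O(n^log_b(a)) = O(n^2.322)
Complexity: O(n^2.322)


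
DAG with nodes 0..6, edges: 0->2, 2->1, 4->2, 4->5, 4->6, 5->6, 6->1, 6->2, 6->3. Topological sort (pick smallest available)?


Kahn's algorithm, process smallest node first
Order: [0, 4, 5, 6, 2, 1, 3]


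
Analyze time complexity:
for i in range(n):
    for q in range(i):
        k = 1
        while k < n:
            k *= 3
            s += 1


Per nesting level: O(n) * O(n) [triangular over i] * O(log n) = O(n^2 log n)
Complexity: O(n^2 log n)


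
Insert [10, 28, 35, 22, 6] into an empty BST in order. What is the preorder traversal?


Root = 10; build tree by BST insertion.
Preorder traversal: [10, 6, 28, 22, 35]


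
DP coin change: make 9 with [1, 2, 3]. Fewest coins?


dp[0]=0; dp[i]=1+min(dp[i-c] for c in coins)
...dp[4]=2, dp[5]=2, dp[6]=2, dp[7]=3, dp[8]=3, dp[9]=3
Minimum coins for 9 = 3


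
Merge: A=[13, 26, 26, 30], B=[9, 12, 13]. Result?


Compare heads, take smaller each step.
Merged: [9, 12, 13, 13, 26, 26, 30]


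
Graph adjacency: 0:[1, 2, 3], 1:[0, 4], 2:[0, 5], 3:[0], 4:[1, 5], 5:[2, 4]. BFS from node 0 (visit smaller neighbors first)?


BFS queue: start with [0]
Visit order: [0, 1, 2, 3, 4, 5]


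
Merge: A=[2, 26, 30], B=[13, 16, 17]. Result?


Compare heads, take smaller each step.
Merged: [2, 13, 16, 17, 26, 30]


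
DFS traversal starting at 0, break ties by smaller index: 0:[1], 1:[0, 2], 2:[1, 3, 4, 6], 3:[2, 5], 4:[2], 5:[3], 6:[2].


DFS stack-based: start with [0]
Visit order: [0, 1, 2, 3, 5, 4, 6]


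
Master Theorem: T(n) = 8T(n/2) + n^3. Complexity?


a=8, b=2, c=3. log_2(8)=3 = c=3. Case 2: O(n^c log n) = O(n^3 log n)
Complexity: O(n^3 log n)


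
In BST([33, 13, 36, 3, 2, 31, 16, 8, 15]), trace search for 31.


BST root = 33
Search for 31: compare at each node
Path: [33, 13, 31]


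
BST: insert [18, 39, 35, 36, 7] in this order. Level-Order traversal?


Root = 18; build tree by BST insertion.
Level-Order traversal: [18, 7, 39, 35, 36]


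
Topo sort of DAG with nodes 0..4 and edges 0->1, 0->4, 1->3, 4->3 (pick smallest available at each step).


Kahn's algorithm, process smallest node first
Order: [0, 1, 2, 4, 3]


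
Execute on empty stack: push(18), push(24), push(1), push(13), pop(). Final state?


push(18) -> [18]
push(24) -> [18, 24]
push(1) -> [18, 24, 1]
push(13) -> [18, 24, 1, 13]
pop() returns 13 -> [18, 24, 1]
Final stack (bottom to top): [18, 24, 1]


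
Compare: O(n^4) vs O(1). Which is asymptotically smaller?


constant grows slower than quartic
O(1) is asymptotically smaller; O(n^4) grows faster


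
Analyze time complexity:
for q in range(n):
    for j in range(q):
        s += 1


Per nesting level: O(n) * O(n) [triangular over q] = O(n^2)
Complexity: O(n^2)


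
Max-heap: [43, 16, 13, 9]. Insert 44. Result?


Append 44: [43, 16, 13, 9, 44]
Bubble up: swap idx 4(44) with idx 1(16); swap idx 1(44) with idx 0(43)
Result: [44, 43, 13, 9, 16]


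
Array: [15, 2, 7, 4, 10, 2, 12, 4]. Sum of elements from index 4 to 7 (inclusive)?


Prefix sums: [0, 15, 17, 24, 28, 38, 40, 52, 56]
Sum[4..7] = prefix[8] - prefix[4] = 56 - 28 = 28


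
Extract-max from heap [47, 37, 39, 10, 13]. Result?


Max = 47
Replace root with last, heapify down
Resulting heap: [39, 37, 13, 10]


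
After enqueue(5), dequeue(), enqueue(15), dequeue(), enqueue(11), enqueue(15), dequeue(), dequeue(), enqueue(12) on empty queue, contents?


enqueue(5) -> [5]
dequeue() returns 5 -> []
enqueue(15) -> [15]
dequeue() returns 15 -> []
enqueue(11) -> [11]
enqueue(15) -> [11, 15]
dequeue() returns 11 -> [15]
dequeue() returns 15 -> []
enqueue(12) -> [12]
Final queue (front to back): [12]


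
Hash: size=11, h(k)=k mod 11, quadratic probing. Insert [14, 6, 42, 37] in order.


Insertions: 14->slot 3; 6->slot 6; 42->slot 9; 37->slot 4
Table: [None, None, None, 14, 37, None, 6, None, None, 42, None]


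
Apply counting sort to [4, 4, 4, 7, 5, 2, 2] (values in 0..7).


Count array: [0, 0, 2, 0, 3, 1, 0, 1]
Reconstruct: [2, 2, 4, 4, 4, 5, 7]


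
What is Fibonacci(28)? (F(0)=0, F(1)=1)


F(n)=F(n-1)+F(n-2)
...F(26)=121393, F(27)=196418, F(28)=317811


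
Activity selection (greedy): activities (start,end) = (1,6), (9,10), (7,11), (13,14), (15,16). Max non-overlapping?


Greedy: pick earliest-ending, then skip overlaps.
Selected (4 activities): [(1, 6), (9, 10), (13, 14), (15, 16)]


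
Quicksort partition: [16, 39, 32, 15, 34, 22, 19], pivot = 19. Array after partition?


Elements <= 19 go left of pivot.
Result: [16, 15, 19, 39, 34, 22, 32], pivot at index 2


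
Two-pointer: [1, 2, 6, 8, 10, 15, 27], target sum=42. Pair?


Two pointers: lo=0, hi=6
Found pair: (15, 27) summing to 42


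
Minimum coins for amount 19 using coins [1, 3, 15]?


dp[0]=0; dp[i]=1+min(dp[i-c] for c in coins)
...dp[14]=6, dp[15]=1, dp[16]=2, dp[17]=3, dp[18]=2, dp[19]=3
Minimum coins for 19 = 3


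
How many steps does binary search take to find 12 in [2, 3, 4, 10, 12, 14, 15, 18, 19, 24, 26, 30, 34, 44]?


Search for 12:
[0,13] mid=6 arr[6]=15
[0,5] mid=2 arr[2]=4
[3,5] mid=4 arr[4]=12
Total: 3 comparisons


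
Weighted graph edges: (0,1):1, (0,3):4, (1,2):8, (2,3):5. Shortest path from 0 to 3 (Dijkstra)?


Dijkstra from 0:
Distances: {0: 0, 1: 1, 2: 9, 3: 4}
Shortest distance to 3 = 4, path = [0, 3]


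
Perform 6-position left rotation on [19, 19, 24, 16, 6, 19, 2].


Left rotate by 6: [2, 19, 19, 24, 16, 6, 19]


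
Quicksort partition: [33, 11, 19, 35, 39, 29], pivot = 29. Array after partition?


Elements <= 29 go left of pivot.
Result: [11, 19, 29, 35, 39, 33], pivot at index 2


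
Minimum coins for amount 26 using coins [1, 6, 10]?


dp[0]=0; dp[i]=1+min(dp[i-c] for c in coins)
...dp[21]=3, dp[22]=3, dp[23]=4, dp[24]=4, dp[25]=5, dp[26]=3
Minimum coins for 26 = 3


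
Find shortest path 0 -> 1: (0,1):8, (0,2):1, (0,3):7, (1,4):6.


Dijkstra from 0:
Distances: {0: 0, 1: 8, 2: 1, 3: 7, 4: 14}
Shortest distance to 1 = 8, path = [0, 1]


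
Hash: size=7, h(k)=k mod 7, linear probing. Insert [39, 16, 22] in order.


Insertions: 39->slot 4; 16->slot 2; 22->slot 1
Table: [None, 22, 16, None, 39, None, None]


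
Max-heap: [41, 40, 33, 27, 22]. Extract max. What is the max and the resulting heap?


Max = 41
Replace root with last, heapify down
Resulting heap: [40, 27, 33, 22]


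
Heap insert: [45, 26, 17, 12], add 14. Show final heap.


Append 14: [45, 26, 17, 12, 14]
Bubble up: no swaps needed
Result: [45, 26, 17, 12, 14]


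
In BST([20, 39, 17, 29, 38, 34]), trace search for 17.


BST root = 20
Search for 17: compare at each node
Path: [20, 17]


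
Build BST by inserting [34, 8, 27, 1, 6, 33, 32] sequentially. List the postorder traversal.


Root = 34; build tree by BST insertion.
Postorder traversal: [6, 1, 32, 33, 27, 8, 34]


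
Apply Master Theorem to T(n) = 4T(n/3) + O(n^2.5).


a=4, b=3, c=2.5. log_3(4)=1.262 < c=2.5. Case 3: O(n^c) = O(n^2.500)
Complexity: O(n^2.500)


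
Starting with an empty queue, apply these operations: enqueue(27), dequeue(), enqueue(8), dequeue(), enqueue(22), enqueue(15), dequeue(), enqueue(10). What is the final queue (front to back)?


enqueue(27) -> [27]
dequeue() returns 27 -> []
enqueue(8) -> [8]
dequeue() returns 8 -> []
enqueue(22) -> [22]
enqueue(15) -> [22, 15]
dequeue() returns 22 -> [15]
enqueue(10) -> [15, 10]
Final queue (front to back): [15, 10]


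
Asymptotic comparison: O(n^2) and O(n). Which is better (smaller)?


linear grows slower than quadratic
O(n) is asymptotically smaller; O(n^2) grows faster


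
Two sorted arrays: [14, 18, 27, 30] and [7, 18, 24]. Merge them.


Compare heads, take smaller each step.
Merged: [7, 14, 18, 18, 24, 27, 30]


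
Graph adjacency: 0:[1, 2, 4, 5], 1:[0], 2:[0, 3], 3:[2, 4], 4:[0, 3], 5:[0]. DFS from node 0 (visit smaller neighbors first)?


DFS stack-based: start with [0]
Visit order: [0, 1, 2, 3, 4, 5]


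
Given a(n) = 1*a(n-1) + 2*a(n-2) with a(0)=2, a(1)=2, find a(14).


Build bottom-up:
...a(12)=5462, a(13)=10922, a(14)=1*10922+2*5462=21846


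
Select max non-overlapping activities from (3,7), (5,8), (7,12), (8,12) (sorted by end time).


Greedy: pick earliest-ending, then skip overlaps.
Selected (2 activities): [(3, 7), (7, 12)]


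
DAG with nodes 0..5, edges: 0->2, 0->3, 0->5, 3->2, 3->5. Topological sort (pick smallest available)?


Kahn's algorithm, process smallest node first
Order: [0, 1, 3, 2, 4, 5]


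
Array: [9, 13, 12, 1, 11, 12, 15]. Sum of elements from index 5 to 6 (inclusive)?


Prefix sums: [0, 9, 22, 34, 35, 46, 58, 73]
Sum[5..6] = prefix[7] - prefix[5] = 73 - 46 = 27


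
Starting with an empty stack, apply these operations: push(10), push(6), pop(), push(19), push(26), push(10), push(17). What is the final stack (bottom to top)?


push(10) -> [10]
push(6) -> [10, 6]
pop() returns 6 -> [10]
push(19) -> [10, 19]
push(26) -> [10, 19, 26]
push(10) -> [10, 19, 26, 10]
push(17) -> [10, 19, 26, 10, 17]
Final stack (bottom to top): [10, 19, 26, 10, 17]


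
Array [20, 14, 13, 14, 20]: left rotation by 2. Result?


Left rotate by 2: [13, 14, 20, 20, 14]


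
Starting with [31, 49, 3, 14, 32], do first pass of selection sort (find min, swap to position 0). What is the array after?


After one pass: [3, 49, 31, 14, 32]


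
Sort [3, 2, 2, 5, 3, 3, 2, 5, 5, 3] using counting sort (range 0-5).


Count array: [0, 0, 3, 4, 0, 3]
Reconstruct: [2, 2, 2, 3, 3, 3, 3, 5, 5, 5]


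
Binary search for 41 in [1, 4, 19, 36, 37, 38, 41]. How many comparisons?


Search for 41:
[0,6] mid=3 arr[3]=36
[4,6] mid=5 arr[5]=38
[6,6] mid=6 arr[6]=41
Total: 3 comparisons


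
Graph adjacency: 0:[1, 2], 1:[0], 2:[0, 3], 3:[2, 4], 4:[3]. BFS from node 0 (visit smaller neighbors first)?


BFS queue: start with [0]
Visit order: [0, 1, 2, 3, 4]


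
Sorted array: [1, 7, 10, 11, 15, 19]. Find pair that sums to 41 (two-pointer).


Two pointers: lo=0, hi=5
No pair sums to 41


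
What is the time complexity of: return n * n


Analysis: constant-time operation, no loop
Complexity: O(1)


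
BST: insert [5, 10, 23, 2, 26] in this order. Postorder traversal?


Root = 5; build tree by BST insertion.
Postorder traversal: [2, 26, 23, 10, 5]


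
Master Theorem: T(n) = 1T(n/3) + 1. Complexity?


a=1, b=3, c=0. log_3(1)=0 = c=0. Case 2: O(n^c log n) = O(log n)
Complexity: O(log n)


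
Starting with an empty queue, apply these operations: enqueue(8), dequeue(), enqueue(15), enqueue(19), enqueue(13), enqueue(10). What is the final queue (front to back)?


enqueue(8) -> [8]
dequeue() returns 8 -> []
enqueue(15) -> [15]
enqueue(19) -> [15, 19]
enqueue(13) -> [15, 19, 13]
enqueue(10) -> [15, 19, 13, 10]
Final queue (front to back): [15, 19, 13, 10]


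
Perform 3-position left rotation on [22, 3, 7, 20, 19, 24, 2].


Left rotate by 3: [20, 19, 24, 2, 22, 3, 7]


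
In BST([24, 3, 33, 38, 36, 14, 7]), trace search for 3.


BST root = 24
Search for 3: compare at each node
Path: [24, 3]


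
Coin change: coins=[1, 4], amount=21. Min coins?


dp[0]=0; dp[i]=1+min(dp[i-c] for c in coins)
...dp[16]=4, dp[17]=5, dp[18]=6, dp[19]=7, dp[20]=5, dp[21]=6
Minimum coins for 21 = 6


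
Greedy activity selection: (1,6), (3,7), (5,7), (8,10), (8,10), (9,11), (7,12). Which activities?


Greedy: pick earliest-ending, then skip overlaps.
Selected (2 activities): [(1, 6), (8, 10)]


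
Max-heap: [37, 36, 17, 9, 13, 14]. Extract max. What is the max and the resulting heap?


Max = 37
Replace root with last, heapify down
Resulting heap: [36, 14, 17, 9, 13]


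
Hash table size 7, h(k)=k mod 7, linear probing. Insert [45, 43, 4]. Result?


Insertions: 45->slot 3; 43->slot 1; 4->slot 4
Table: [None, 43, None, 45, 4, None, None]


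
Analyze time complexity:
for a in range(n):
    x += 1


Per nesting level: O(n) = O(n)
Complexity: O(n)


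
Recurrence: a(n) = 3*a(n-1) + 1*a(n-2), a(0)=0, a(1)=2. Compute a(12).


Build bottom-up:
...a(10)=85674, a(11)=282962, a(12)=3*282962+1*85674=934560
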